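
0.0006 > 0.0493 False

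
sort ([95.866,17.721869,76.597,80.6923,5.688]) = [5.688,17.721869,76.597,80.6923,95.866]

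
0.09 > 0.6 False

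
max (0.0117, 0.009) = 0.0117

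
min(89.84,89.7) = 89.7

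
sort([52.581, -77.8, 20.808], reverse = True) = [52.581, 20.808, -77.8]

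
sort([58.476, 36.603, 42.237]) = [36.603, 42.237, 58.476]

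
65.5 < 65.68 True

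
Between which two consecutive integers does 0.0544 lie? 0 and 1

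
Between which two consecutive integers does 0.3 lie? 0 and 1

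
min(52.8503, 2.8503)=2.8503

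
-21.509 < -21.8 False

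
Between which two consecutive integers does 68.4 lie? 68 and 69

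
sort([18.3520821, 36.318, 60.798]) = [18.3520821, 36.318, 60.798]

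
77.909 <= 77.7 False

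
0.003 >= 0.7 False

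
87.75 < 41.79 False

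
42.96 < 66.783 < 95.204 True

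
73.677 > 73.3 True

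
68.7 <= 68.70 True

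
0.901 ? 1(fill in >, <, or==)<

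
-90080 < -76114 True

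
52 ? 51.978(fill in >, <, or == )>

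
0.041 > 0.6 False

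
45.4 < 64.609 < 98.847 True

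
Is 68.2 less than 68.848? Yes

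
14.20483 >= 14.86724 False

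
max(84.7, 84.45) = 84.7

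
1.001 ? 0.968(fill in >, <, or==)>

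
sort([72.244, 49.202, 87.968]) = [49.202, 72.244, 87.968]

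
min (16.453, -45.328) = -45.328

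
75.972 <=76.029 True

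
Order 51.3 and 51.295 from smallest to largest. 51.295, 51.3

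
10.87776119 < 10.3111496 False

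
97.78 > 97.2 True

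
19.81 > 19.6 True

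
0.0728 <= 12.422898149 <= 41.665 True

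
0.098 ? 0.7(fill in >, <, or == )<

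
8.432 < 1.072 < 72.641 False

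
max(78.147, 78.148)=78.148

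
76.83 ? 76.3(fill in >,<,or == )>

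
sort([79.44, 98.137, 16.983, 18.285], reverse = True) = [98.137, 79.44, 18.285, 16.983]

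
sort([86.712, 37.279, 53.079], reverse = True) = [86.712, 53.079, 37.279]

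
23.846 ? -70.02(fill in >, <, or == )>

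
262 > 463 False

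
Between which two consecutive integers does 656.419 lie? 656 and 657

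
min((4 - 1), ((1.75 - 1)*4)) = 3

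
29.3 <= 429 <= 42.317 False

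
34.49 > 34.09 True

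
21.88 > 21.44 True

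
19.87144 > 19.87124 True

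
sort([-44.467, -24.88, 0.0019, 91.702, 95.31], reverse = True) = [95.31, 91.702, 0.0019, -24.88, -44.467]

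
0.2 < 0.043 False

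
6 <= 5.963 False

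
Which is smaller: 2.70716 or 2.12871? 2.12871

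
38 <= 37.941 False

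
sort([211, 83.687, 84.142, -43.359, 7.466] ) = [-43.359, 7.466, 83.687, 84.142, 211]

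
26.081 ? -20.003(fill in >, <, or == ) >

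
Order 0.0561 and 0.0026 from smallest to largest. 0.0026, 0.0561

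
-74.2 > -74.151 False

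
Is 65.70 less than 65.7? No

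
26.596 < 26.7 True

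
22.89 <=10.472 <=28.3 False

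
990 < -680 False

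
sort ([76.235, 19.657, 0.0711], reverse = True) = [76.235, 19.657, 0.0711]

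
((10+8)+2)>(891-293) False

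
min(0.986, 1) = 0.986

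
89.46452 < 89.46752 True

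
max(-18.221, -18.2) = -18.2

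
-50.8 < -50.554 True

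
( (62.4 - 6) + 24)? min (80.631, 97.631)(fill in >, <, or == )<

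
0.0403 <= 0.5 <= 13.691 True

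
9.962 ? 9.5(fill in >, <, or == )>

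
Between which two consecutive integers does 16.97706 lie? 16 and 17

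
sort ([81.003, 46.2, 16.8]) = [16.8, 46.2, 81.003]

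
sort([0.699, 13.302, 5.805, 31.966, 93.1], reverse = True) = [93.1, 31.966, 13.302, 5.805, 0.699]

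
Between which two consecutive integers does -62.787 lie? -63 and -62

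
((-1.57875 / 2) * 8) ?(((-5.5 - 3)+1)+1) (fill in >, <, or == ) >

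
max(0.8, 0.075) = 0.8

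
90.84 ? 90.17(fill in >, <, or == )>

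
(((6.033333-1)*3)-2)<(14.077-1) False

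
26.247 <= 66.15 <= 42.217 False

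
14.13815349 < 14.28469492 True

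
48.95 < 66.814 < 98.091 True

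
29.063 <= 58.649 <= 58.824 True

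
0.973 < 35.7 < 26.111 False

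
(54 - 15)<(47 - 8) False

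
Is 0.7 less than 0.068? No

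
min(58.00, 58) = 58.00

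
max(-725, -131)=-131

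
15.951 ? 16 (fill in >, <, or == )<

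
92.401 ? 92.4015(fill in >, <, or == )<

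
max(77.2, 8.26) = 77.2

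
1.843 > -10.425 True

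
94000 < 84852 False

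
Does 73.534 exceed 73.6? No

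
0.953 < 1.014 True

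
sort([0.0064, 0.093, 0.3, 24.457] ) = [0.0064, 0.093, 0.3, 24.457]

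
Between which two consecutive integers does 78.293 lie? 78 and 79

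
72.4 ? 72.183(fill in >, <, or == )>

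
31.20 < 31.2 False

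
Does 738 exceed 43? Yes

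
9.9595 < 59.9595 True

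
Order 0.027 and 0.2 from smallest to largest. 0.027, 0.2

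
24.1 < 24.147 True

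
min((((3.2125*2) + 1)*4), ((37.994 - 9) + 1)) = 29.7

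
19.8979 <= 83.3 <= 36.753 False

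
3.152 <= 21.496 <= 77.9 True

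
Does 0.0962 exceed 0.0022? Yes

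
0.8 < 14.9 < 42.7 True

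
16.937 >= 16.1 True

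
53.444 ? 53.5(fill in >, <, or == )<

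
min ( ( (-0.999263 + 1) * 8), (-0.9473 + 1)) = 0.005896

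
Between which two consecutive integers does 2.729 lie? 2 and 3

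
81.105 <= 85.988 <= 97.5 True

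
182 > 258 False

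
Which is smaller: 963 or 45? 45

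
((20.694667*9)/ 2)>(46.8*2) False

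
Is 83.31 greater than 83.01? Yes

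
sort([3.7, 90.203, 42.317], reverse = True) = [90.203, 42.317, 3.7]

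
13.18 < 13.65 True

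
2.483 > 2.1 True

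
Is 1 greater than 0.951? Yes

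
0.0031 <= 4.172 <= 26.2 True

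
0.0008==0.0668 False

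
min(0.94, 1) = 0.94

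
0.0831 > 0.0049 True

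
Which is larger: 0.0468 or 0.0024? 0.0468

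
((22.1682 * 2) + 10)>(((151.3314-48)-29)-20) True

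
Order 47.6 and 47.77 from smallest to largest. 47.6, 47.77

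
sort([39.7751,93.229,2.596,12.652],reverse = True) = [93.229,39.7751,12.652,2.596]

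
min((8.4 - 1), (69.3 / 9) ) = 7.4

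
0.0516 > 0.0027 True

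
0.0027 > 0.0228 False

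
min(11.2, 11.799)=11.2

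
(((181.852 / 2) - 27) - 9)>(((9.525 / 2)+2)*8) True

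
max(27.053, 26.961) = 27.053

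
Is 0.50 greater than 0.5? No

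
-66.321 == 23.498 False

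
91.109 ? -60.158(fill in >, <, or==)>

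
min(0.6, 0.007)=0.007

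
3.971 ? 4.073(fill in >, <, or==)<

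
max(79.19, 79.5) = 79.5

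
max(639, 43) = 639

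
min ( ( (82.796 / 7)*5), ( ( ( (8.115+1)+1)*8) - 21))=59.14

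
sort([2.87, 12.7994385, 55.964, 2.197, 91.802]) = [2.197, 2.87, 12.7994385, 55.964, 91.802]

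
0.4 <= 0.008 False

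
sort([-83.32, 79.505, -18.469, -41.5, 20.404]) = [-83.32, -41.5, -18.469, 20.404, 79.505]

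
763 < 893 True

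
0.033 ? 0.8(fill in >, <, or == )<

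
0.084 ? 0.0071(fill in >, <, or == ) >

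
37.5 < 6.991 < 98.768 False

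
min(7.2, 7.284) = 7.2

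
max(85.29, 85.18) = 85.29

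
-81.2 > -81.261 True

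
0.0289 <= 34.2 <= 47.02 True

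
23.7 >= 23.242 True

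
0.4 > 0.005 True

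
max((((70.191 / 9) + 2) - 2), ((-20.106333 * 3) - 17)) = 7.799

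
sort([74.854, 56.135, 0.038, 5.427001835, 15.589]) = [0.038, 5.427001835, 15.589, 56.135, 74.854]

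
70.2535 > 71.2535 False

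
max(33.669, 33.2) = 33.669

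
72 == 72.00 True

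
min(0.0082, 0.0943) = 0.0082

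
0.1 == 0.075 False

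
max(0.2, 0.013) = 0.2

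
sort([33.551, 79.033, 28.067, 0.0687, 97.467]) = [0.0687, 28.067, 33.551, 79.033, 97.467]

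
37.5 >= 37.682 False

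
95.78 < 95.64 False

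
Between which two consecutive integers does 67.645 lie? 67 and 68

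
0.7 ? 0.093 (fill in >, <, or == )>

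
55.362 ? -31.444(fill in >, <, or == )>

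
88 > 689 False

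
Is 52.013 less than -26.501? No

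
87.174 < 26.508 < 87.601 False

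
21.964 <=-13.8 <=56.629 False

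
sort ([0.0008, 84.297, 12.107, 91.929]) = [0.0008, 12.107, 84.297, 91.929]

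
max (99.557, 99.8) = 99.8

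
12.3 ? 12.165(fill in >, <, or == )>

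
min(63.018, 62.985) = 62.985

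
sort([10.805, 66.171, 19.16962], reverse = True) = [66.171, 19.16962, 10.805]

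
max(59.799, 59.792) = 59.799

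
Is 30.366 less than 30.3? No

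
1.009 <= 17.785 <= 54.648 True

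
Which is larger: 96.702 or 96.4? 96.702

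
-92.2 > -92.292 True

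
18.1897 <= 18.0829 False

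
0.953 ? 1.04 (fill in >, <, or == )<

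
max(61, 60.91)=61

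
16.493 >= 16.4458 True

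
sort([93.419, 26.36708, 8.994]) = [8.994, 26.36708, 93.419]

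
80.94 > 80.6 True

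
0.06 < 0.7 True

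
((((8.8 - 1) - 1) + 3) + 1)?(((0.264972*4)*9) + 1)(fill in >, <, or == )>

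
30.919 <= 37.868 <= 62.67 True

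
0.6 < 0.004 False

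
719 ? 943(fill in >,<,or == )<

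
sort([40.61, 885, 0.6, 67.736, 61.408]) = [0.6, 40.61, 61.408, 67.736, 885]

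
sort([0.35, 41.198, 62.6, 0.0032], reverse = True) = [62.6, 41.198, 0.35, 0.0032]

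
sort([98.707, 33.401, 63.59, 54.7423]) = [33.401, 54.7423, 63.59, 98.707]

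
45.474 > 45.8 False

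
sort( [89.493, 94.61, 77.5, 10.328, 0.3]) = [0.3, 10.328, 77.5, 89.493, 94.61]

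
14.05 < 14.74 True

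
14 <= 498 True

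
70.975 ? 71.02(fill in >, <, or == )<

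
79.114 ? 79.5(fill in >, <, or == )<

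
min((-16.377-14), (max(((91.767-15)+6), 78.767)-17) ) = -30.377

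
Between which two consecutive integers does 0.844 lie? 0 and 1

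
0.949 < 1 True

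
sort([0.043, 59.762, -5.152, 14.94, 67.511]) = [-5.152, 0.043, 14.94, 59.762, 67.511]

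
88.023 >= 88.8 False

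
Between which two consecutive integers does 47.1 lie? 47 and 48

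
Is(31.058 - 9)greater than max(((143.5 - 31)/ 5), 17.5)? No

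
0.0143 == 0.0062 False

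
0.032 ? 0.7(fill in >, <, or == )<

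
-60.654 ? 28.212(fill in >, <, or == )<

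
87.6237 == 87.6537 False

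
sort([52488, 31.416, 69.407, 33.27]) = [31.416, 33.27, 69.407, 52488]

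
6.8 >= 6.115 True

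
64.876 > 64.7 True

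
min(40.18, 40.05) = 40.05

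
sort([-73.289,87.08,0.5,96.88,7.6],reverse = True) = [96.88,87.08,7.6,0.5,-73.289]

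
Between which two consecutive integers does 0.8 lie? 0 and 1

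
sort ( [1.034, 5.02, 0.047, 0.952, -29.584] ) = [-29.584, 0.047, 0.952, 1.034, 5.02]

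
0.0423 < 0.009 False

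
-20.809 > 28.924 False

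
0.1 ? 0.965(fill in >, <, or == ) <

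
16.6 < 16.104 False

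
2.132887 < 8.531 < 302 True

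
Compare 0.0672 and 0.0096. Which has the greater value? 0.0672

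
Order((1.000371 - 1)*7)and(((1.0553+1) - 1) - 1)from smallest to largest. ((1.000371 - 1)*7), (((1.0553+1) - 1) - 1)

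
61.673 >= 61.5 True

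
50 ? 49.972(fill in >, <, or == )>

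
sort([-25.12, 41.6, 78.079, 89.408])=[-25.12, 41.6, 78.079, 89.408]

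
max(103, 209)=209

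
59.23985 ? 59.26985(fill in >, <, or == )<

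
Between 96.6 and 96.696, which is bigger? 96.696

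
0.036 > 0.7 False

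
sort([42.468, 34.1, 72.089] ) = [34.1, 42.468, 72.089]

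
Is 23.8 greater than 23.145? Yes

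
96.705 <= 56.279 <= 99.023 False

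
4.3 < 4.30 False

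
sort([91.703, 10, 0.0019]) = [0.0019, 10, 91.703]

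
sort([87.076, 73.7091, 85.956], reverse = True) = [87.076, 85.956, 73.7091]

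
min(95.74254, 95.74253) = 95.74253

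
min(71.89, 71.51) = 71.51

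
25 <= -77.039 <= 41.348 False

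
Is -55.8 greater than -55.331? No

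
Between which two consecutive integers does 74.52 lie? 74 and 75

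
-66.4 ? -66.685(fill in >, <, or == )>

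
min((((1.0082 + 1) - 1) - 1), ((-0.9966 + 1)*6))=0.0082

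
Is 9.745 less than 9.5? No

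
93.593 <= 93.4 False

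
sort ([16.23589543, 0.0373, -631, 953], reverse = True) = [953, 16.23589543, 0.0373, -631]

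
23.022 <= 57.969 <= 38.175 False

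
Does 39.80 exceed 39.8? No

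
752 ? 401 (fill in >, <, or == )>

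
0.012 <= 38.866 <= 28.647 False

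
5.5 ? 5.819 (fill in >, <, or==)<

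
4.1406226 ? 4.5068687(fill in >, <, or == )<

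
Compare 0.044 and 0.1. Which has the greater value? 0.1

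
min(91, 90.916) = 90.916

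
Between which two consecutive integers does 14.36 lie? 14 and 15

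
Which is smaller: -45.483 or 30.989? -45.483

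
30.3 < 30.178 False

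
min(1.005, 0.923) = 0.923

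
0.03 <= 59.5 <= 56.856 False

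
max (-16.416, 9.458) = 9.458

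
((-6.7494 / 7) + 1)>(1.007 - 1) True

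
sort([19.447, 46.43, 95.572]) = [19.447, 46.43, 95.572]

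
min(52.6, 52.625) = 52.6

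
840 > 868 False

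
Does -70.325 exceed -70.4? Yes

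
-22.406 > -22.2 False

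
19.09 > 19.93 False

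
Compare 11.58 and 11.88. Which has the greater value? 11.88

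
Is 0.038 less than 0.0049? No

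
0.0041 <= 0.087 True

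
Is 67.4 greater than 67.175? Yes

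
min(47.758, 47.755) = 47.755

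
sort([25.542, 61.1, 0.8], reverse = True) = [61.1, 25.542, 0.8]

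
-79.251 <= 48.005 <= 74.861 True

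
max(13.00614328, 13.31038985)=13.31038985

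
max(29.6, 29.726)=29.726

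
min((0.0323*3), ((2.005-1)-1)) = 0.005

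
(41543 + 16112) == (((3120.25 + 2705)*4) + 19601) False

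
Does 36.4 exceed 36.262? Yes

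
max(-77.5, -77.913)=-77.5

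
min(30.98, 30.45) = 30.45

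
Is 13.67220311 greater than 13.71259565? No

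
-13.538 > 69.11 False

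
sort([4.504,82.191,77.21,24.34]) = [4.504,24.34,77.21,82.191]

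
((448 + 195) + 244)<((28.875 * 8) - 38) False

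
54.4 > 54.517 False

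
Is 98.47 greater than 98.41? Yes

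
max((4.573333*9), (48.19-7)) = 41.19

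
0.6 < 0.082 False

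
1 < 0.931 False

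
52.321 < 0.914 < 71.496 False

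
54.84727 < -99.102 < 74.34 False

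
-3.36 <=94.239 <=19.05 False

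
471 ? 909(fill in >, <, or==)<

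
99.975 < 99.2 False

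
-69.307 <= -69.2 True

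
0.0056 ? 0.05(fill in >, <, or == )<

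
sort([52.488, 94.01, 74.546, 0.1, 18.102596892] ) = [0.1, 18.102596892, 52.488, 74.546, 94.01]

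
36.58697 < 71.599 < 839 True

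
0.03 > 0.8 False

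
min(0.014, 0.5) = 0.014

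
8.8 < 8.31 False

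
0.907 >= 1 False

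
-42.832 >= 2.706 False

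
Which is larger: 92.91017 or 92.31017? 92.91017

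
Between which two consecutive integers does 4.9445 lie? 4 and 5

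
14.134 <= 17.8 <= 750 True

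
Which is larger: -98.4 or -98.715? -98.4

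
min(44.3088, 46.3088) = 44.3088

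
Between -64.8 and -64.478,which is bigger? -64.478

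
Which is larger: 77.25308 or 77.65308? 77.65308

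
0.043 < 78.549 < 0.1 False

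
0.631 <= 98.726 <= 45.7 False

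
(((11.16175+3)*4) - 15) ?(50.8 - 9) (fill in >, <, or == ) <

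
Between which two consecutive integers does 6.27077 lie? 6 and 7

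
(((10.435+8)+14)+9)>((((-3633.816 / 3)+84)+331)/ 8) True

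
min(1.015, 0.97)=0.97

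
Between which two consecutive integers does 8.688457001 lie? 8 and 9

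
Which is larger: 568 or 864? 864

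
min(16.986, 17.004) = 16.986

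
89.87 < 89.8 False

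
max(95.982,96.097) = 96.097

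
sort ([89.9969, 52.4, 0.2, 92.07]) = [0.2, 52.4, 89.9969, 92.07]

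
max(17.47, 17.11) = 17.47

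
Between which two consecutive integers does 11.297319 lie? 11 and 12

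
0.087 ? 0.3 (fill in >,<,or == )<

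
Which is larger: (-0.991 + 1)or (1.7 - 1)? (1.7 - 1)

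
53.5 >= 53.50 True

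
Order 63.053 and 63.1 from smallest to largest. 63.053,63.1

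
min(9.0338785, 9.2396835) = 9.0338785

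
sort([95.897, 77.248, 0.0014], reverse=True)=[95.897, 77.248, 0.0014]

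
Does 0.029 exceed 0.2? No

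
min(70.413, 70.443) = 70.413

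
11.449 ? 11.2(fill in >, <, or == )>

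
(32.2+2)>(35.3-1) False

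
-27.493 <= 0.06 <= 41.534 True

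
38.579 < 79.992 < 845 True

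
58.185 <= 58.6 True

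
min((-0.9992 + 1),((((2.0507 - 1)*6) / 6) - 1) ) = 0.0008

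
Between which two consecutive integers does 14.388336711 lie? 14 and 15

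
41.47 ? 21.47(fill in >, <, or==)>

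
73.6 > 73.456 True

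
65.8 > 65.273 True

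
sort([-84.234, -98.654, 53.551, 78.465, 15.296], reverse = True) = [78.465, 53.551, 15.296, -84.234, -98.654]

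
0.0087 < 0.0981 True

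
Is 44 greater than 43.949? Yes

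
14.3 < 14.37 True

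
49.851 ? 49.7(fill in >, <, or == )>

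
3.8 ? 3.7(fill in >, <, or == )>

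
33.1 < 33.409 True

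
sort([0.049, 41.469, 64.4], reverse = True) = [64.4, 41.469, 0.049]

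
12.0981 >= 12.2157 False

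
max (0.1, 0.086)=0.1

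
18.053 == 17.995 False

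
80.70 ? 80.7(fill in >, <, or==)==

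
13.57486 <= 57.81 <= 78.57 True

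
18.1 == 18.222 False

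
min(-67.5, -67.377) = -67.5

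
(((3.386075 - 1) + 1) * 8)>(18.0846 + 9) True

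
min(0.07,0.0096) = 0.0096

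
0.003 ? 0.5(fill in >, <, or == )<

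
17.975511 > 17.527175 True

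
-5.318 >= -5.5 True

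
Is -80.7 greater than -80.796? Yes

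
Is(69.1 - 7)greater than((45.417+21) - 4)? No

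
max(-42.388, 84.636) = 84.636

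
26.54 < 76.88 True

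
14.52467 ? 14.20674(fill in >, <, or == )>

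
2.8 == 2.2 False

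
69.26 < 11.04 False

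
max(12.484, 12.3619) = 12.484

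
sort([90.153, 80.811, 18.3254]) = [18.3254, 80.811, 90.153]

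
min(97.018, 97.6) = 97.018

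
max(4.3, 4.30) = 4.30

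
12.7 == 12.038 False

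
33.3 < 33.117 False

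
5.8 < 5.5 False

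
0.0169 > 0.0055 True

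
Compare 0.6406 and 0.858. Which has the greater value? 0.858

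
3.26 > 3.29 False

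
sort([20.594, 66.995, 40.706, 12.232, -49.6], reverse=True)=[66.995, 40.706, 20.594, 12.232, -49.6]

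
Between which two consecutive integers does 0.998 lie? 0 and 1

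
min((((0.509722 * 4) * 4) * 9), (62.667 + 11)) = 73.399968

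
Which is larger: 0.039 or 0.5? 0.5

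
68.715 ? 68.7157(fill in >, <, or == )<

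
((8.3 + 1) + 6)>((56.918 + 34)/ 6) True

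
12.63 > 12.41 True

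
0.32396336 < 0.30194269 False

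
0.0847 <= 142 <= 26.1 False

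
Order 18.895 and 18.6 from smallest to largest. 18.6, 18.895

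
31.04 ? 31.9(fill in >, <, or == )<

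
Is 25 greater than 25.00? No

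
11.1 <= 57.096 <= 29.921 False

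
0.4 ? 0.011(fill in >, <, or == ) >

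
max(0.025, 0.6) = 0.6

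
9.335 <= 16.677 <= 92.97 True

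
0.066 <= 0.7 True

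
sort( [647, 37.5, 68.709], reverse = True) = [647, 68.709, 37.5]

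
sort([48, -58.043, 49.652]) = [-58.043, 48, 49.652]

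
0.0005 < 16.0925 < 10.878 False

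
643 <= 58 False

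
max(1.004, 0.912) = 1.004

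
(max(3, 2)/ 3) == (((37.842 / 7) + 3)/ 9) False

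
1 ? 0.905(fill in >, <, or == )>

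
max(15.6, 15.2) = 15.6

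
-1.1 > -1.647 True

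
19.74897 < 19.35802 False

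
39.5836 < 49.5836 True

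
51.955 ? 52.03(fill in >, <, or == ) <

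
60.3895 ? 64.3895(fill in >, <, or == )<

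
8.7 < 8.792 True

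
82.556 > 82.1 True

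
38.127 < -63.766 False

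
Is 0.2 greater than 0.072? Yes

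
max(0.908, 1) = 1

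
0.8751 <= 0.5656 False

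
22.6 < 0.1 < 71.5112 False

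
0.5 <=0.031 False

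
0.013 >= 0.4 False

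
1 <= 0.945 False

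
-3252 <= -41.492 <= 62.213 True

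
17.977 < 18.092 True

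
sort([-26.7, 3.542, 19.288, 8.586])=[-26.7, 3.542, 8.586, 19.288]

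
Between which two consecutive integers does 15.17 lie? 15 and 16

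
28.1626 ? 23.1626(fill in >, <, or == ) >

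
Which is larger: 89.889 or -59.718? 89.889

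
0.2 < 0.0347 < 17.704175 False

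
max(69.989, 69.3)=69.989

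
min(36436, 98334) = 36436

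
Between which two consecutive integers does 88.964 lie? 88 and 89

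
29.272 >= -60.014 True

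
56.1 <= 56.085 False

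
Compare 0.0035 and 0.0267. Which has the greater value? 0.0267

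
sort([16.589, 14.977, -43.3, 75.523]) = [-43.3, 14.977, 16.589, 75.523]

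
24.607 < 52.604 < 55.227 True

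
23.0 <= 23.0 True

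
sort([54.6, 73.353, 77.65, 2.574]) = [2.574, 54.6, 73.353, 77.65]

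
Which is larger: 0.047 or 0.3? 0.3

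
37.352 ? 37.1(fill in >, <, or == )>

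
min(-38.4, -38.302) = -38.4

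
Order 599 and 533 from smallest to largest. 533,599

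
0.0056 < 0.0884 True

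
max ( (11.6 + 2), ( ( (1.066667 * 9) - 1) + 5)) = 13.600003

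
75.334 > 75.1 True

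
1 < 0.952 False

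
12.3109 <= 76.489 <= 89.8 True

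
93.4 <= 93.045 False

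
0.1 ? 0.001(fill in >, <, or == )>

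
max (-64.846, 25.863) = 25.863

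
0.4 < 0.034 False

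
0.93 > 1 False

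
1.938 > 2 False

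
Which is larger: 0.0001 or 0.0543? 0.0543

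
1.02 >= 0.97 True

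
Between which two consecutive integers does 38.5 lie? 38 and 39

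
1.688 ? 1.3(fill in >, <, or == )>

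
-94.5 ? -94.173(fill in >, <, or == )<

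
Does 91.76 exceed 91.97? No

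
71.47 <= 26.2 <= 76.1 False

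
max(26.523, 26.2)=26.523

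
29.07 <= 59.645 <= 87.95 True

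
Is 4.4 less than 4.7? Yes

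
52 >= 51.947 True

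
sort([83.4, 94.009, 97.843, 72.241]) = [72.241, 83.4, 94.009, 97.843]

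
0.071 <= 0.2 True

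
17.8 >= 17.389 True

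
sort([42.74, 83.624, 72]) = [42.74, 72, 83.624]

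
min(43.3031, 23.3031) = 23.3031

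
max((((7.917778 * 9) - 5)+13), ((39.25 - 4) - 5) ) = 79.260002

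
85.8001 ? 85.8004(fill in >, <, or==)<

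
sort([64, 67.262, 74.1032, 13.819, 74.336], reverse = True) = [74.336, 74.1032, 67.262, 64, 13.819]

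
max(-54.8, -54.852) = -54.8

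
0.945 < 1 True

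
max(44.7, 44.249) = 44.7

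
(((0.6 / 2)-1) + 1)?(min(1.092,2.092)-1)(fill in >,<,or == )>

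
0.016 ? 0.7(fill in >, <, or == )<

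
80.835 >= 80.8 True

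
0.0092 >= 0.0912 False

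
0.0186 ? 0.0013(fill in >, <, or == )>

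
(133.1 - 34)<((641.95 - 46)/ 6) True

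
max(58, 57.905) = 58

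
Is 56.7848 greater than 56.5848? Yes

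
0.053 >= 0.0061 True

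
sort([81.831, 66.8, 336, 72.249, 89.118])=[66.8, 72.249, 81.831, 89.118, 336]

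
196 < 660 True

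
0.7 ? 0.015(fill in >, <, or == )>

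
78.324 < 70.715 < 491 False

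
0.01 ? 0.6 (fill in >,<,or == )<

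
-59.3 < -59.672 False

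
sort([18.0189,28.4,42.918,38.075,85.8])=[18.0189,28.4,38.075,42.918,85.8]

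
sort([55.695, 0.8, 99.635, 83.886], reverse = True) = [99.635, 83.886, 55.695, 0.8]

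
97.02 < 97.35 True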